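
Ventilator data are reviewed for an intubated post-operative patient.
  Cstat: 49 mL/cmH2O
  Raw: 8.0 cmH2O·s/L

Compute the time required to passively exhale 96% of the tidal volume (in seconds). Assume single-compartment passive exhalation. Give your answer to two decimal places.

τ = R × C = 8.0 × 49 mL/cmH2O = 8.0 × 0.049 L/cmH2O = 0.392 s.
Exhaled fraction f = 1 − e^(−t/τ) → t = −τ·ln(1 − f) = −0.392·ln(0.04) = 1.262 s.

1.26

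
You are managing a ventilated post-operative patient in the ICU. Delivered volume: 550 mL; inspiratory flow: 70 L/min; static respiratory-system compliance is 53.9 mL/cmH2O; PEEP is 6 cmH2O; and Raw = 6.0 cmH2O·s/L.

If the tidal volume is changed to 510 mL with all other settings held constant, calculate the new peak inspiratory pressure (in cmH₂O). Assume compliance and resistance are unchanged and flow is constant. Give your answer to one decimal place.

Flow: 70 L/min ÷ 60 = 1.1667 L/s.
PIP = Vt/C + R·V̇ + PEEP (constant-flow equation of motion).
Only the elastic term changes: ΔPIP = ΔVt / C = (510 − 550) / 53.9 = -0.7421 cmH2O.
Original PIP = 550/53.9 + 6.0×1.1667 + 6 = 23.204 cmH2O; new PIP = 23.204 + (-0.7421) = 22.462 cmH2O.

22.5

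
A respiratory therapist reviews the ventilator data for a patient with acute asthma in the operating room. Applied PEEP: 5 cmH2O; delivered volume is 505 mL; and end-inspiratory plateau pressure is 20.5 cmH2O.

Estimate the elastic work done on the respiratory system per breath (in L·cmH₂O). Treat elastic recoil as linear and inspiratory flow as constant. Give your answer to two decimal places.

3.91

Elastic work ≈ ½ × (Pplat − PEEP) × Vt = 0.5 × (20.5 − 5) × 0.505 L = 0.5 × 15.5 × 0.505 = 3.914 L·cmH2O.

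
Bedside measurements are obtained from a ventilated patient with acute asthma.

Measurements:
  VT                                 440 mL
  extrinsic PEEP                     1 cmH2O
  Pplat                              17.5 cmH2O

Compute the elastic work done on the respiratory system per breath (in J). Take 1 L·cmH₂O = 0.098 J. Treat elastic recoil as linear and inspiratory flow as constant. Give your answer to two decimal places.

0.36

Elastic work ≈ ½ × (Pplat − PEEP) × Vt = 0.5 × (17.5 − 1) × 0.440 L = 0.5 × 16.5 × 0.440 = 3.63 L·cmH2O.
× 0.098 J/(L·cmH2O) → 0.3557 J.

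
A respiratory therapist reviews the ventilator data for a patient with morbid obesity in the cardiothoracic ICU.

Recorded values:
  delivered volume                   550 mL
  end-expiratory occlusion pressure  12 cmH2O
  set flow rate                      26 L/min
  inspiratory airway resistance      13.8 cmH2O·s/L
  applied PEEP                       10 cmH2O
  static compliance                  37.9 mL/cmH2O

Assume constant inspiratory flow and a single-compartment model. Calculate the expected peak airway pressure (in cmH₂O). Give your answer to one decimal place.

32.5

Flow: 26 L/min ÷ 60 = 0.4333 L/s.
Total PEEP = 12 cmH2O (set 10 + intrinsic 2); this is the baseline alveolar pressure.
Equation of motion (constant flow): PIP = Vt/C + R·V̇ + PEEP.
PIP = 550/37.9 + 13.8×0.4333 + 12 = 14.512 + 5.98 + 12 = 32.492 cmH2O.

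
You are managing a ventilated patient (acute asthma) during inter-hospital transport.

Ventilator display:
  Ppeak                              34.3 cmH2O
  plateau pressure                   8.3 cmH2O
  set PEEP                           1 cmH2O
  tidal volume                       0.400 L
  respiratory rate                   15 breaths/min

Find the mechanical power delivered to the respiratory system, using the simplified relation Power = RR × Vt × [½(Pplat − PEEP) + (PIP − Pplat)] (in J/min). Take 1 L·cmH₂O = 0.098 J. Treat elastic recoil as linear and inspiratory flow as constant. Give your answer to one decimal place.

Per-breath work = Vt × [½(Pplat−PEEP) + (PIP−Pplat)] = 0.400 × [0.5×7.3 + 26.0] = 0.400 × 29.65 = 11.86 L·cmH2O.
Power = 15 × 11.86 = 177.9 L·cmH2O/min.
× 0.098 J/(L·cmH2O) → 17.434 J/min.

17.4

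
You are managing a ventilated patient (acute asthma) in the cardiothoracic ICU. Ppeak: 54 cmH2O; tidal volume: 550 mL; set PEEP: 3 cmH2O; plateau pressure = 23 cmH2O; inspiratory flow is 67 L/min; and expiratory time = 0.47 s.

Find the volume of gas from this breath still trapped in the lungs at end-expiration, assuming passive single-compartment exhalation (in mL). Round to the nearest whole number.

297

Flow: 67 L/min ÷ 60 = 1.1167 L/s.
R = (PIP − Pplat)/V̇ = (54 − 23) / 1.1167 = 31.0/1.1167 = 27.76 cmH2O·s/L.
C = Vt/(Pplat − PEEP) = 550.0 / (23 − 3) = 550.0/20.0 = 27.5 mL/cmH2O.
τ = R × C = 27.76 × 0.0275 L/cmH2O = 0.7634 s.
Fraction remaining = e^(−Te/τ) = e^(−0.47/0.7634) = 0.5403.
Trapped volume = 550.0 × 0.5403 = 297.17 mL.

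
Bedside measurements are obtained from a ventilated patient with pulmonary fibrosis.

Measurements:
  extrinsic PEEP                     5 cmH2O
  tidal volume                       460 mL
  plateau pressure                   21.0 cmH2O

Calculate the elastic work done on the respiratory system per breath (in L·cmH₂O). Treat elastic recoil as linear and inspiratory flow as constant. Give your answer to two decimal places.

3.68

Elastic work ≈ ½ × (Pplat − PEEP) × Vt = 0.5 × (21.0 − 5) × 0.460 L = 0.5 × 16.0 × 0.460 = 3.68 L·cmH2O.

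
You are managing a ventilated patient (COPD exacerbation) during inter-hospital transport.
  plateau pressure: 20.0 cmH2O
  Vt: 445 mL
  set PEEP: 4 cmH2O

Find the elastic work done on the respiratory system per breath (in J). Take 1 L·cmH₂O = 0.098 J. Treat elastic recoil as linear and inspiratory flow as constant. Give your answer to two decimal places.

0.35

Elastic work ≈ ½ × (Pplat − PEEP) × Vt = 0.5 × (20.0 − 4) × 0.445 L = 0.5 × 16.0 × 0.445 = 3.56 L·cmH2O.
× 0.098 J/(L·cmH2O) → 0.3489 J.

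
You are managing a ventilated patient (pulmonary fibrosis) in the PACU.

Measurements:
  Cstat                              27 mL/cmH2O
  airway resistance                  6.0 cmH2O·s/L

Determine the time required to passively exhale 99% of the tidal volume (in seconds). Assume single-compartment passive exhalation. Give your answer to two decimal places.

τ = R × C = 6.0 × 27 mL/cmH2O = 6.0 × 0.027 L/cmH2O = 0.162 s.
Exhaled fraction f = 1 − e^(−t/τ) → t = −τ·ln(1 − f) = −0.162·ln(0.01) = 0.746 s.

0.75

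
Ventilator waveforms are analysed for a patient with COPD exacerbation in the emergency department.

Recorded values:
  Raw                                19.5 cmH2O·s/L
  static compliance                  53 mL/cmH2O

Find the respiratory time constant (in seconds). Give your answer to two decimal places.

τ = R × C = 19.5 × 53 mL/cmH2O = 19.5 × 0.053 L/cmH2O = 1.034 s.

1.03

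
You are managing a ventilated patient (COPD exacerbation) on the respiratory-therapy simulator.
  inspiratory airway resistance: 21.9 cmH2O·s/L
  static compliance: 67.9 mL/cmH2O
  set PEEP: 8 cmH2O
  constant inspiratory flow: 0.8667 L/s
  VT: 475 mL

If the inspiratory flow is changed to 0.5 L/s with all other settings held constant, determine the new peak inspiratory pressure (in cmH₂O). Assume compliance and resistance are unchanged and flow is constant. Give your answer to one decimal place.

25.9

PIP = Vt/C + R·V̇ + PEEP (constant-flow equation of motion).
Only the resistive term changes: ΔPIP = R × ΔV̇ = 21.9 × (0.5 − 0.8667) = 21.9 × -0.3667 = -8.031 cmH2O.
Original PIP = 475/67.9 + 21.9×0.8667 + 8 = 33.976 cmH2O; new PIP = 33.976 + (-8.031) = 25.945 cmH2O.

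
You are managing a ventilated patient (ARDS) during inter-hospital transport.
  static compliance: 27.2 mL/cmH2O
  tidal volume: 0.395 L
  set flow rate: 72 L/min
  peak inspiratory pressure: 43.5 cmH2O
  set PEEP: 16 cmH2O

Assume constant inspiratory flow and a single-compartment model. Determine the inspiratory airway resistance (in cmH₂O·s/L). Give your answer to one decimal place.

10.8

Flow: 72 L/min ÷ 60 = 1.2 L/s.
Equation of motion (constant flow): PIP = Vt/C + R·V̇ + PEEP.
R·V̇ = PIP − Vt/C − PEEP = 43.5 − 395/27.2 − 16 = 43.5 − 14.522 − 16 = 12.978 cmH2O.
R = 12.978 / 1.2 = 10.815 cmH2O·s/L.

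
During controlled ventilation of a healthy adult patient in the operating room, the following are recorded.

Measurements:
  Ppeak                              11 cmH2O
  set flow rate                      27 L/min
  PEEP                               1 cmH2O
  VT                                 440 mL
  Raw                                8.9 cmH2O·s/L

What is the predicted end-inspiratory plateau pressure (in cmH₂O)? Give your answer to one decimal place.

Flow: 27 L/min ÷ 60 = 0.45 L/s.
Pplat = PIP − Raw × flow = 11 − 8.9 × 0.45 = 11 − 4.005 = 6.995 cmH2O.

7.0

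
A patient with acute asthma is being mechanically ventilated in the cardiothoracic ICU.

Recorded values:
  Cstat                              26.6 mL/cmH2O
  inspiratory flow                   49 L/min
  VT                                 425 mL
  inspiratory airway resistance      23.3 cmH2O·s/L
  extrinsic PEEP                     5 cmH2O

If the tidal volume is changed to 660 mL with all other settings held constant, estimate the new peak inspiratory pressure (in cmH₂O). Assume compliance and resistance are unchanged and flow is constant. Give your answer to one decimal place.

48.8

Flow: 49 L/min ÷ 60 = 0.8167 L/s.
PIP = Vt/C + R·V̇ + PEEP (constant-flow equation of motion).
Only the elastic term changes: ΔPIP = ΔVt / C = (660 − 425) / 26.6 = 8.835 cmH2O.
Original PIP = 425/26.6 + 23.3×0.8167 + 5 = 40.007 cmH2O; new PIP = 40.007 + (8.835) = 48.842 cmH2O.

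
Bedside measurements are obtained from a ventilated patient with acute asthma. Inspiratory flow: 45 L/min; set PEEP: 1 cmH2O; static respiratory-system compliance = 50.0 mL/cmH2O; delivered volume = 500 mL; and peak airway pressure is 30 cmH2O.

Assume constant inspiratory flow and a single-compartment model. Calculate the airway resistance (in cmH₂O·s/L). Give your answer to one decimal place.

25.3

Flow: 45 L/min ÷ 60 = 0.75 L/s.
Equation of motion (constant flow): PIP = Vt/C + R·V̇ + PEEP.
R·V̇ = PIP − Vt/C − PEEP = 30 − 500/50.0 − 1 = 30 − 10.0 − 1 = 19.0 cmH2O.
R = 19.0 / 0.75 = 25.333 cmH2O·s/L.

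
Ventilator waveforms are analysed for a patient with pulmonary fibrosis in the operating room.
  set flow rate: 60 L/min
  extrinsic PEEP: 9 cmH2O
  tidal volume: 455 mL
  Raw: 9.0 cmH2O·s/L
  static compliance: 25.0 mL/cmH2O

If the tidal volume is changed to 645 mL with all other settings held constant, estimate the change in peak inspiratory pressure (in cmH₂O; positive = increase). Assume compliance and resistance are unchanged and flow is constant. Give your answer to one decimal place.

7.6

PIP = Vt/C + R·V̇ + PEEP (constant-flow equation of motion).
Only the elastic term changes: ΔPIP = ΔVt / C = (645 − 455) / 25.0 = 7.6 cmH2O.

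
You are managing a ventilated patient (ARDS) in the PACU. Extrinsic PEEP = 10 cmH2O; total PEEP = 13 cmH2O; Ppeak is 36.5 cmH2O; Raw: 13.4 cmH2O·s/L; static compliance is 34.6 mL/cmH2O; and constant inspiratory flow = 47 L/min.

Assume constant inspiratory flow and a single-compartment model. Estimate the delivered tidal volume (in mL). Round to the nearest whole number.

Flow: 47 L/min ÷ 60 = 0.7833 L/s.
Total PEEP = 13 cmH2O (set 10 + intrinsic 3); this is the baseline alveolar pressure.
Equation of motion (constant flow): PIP = Vt/C + R·V̇ + PEEP.
Vt/C = PIP − R·V̇ − PEEP = 36.5 − 10.496 − 13 = 13.004 cmH2O.
Vt = C × 13.004 = 34.6 × 13.004 = 449.94 mL.

450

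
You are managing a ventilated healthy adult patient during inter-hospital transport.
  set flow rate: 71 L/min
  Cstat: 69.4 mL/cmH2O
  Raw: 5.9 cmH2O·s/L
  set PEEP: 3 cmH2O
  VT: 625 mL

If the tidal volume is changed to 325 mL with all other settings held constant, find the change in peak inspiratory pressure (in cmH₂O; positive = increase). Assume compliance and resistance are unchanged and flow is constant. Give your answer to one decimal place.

PIP = Vt/C + R·V̇ + PEEP (constant-flow equation of motion).
Only the elastic term changes: ΔPIP = ΔVt / C = (325 − 625) / 69.4 = -4.323 cmH2O.

-4.3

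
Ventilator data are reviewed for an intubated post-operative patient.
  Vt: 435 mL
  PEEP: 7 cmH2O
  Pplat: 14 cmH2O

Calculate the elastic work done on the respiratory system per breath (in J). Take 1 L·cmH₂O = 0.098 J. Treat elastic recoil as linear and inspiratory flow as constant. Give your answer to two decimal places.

0.15

Elastic work ≈ ½ × (Pplat − PEEP) × Vt = 0.5 × (14 − 7) × 0.435 L = 0.5 × 7.0 × 0.435 = 1.523 L·cmH2O.
× 0.098 J/(L·cmH2O) → 0.1493 J.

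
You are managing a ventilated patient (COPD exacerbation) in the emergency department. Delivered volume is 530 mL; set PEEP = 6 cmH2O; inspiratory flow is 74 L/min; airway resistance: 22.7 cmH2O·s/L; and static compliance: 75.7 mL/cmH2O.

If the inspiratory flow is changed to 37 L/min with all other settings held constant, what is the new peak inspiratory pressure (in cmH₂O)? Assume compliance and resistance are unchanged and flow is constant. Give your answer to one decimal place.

Flow: 74 L/min ÷ 60 = 1.2333 L/s.
New flow: 37 L/min ÷ 60 = 0.6167 L/s.
PIP = Vt/C + R·V̇ + PEEP (constant-flow equation of motion).
Only the resistive term changes: ΔPIP = R × ΔV̇ = 22.7 × (0.6167 − 1.2333) = 22.7 × -0.6166 = -13.997 cmH2O.
Original PIP = 530/75.7 + 22.7×1.2333 + 6 = 40.997 cmH2O; new PIP = 40.997 + (-13.997) = 27.0 cmH2O.

27.0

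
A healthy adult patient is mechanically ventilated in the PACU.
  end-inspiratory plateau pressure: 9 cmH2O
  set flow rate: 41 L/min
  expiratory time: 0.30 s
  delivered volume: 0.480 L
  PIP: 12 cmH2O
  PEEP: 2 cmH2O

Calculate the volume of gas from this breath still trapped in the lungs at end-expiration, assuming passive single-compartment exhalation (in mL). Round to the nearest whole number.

177

Flow: 41 L/min ÷ 60 = 0.6833 L/s.
R = (PIP − Pplat)/V̇ = (12 − 9) / 0.6833 = 3.0/0.6833 = 4.39 cmH2O·s/L.
C = Vt/(Pplat − PEEP) = 480.0 / (9 − 2) = 480.0/7.0 = 68.571 mL/cmH2O.
τ = R × C = 4.39 × 0.06857 L/cmH2O = 0.301 s.
Fraction remaining = e^(−Te/τ) = e^(−0.30/0.301) = 0.3691.
Trapped volume = 480.0 × 0.3691 = 177.17 mL.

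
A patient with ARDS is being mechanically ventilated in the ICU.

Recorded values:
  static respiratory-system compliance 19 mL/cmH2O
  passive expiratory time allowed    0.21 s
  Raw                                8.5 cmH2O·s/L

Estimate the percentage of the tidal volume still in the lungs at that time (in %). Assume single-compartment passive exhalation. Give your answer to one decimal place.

τ = R × C = 8.5 × 19 mL/cmH2O = 8.5 × 0.019 L/cmH2O = 0.1615 s.
Passive exhalation: V(t)/V₀ = e^(−t/τ) = e^(−0.21/0.1615) = 0.2724.
Fraction remaining = 0.2724 → 27.24%.

27.2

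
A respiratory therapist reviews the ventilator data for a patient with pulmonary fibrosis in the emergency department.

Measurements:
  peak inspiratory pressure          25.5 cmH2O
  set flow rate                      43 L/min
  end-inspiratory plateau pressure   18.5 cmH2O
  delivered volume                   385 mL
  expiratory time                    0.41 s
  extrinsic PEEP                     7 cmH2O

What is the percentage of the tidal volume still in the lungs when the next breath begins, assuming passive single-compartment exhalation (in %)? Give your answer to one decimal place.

28.5

Flow: 43 L/min ÷ 60 = 0.7167 L/s.
R = (PIP − Pplat)/V̇ = (25.5 − 18.5) / 0.7167 = 7.0/0.7167 = 9.767 cmH2O·s/L.
C = Vt/(Pplat − PEEP) = 385.0 / (18.5 − 7) = 385.0/11.5 = 33.478 mL/cmH2O.
τ = R × C = 9.767 × 0.03348 L/cmH2O = 0.327 s.
Fraction remaining at end-expiration = e^(−Te/τ) = e^(−0.41/0.327) = 0.2854 → 28.54%.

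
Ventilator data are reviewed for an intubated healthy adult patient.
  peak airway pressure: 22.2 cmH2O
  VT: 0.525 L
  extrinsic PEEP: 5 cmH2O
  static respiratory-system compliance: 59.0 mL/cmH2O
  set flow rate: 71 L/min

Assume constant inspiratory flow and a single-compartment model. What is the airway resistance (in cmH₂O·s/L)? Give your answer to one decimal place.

7.0

Flow: 71 L/min ÷ 60 = 1.1833 L/s.
Equation of motion (constant flow): PIP = Vt/C + R·V̇ + PEEP.
R·V̇ = PIP − Vt/C − PEEP = 22.2 − 525/59.0 − 5 = 22.2 − 8.898 − 5 = 8.302 cmH2O.
R = 8.302 / 1.1833 = 7.016 cmH2O·s/L.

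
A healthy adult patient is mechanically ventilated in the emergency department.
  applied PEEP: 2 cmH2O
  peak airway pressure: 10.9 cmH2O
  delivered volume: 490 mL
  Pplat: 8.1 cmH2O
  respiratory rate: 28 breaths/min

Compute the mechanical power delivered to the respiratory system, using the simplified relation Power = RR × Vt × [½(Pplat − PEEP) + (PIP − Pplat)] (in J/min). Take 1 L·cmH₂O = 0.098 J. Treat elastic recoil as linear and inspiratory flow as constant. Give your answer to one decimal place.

7.9

Per-breath work = Vt × [½(Pplat−PEEP) + (PIP−Pplat)] = 0.490 × [0.5×6.1 + 2.8] = 0.490 × 5.85 = 2.867 L·cmH2O.
Power = 28 × 2.867 = 80.276 L·cmH2O/min.
× 0.098 J/(L·cmH2O) → 7.867 J/min.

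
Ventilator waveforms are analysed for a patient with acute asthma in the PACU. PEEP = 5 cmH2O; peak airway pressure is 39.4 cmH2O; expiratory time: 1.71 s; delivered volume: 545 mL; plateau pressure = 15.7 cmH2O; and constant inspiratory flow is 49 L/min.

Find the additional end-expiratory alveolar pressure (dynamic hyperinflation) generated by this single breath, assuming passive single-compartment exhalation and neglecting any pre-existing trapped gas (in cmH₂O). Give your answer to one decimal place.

Flow: 49 L/min ÷ 60 = 0.8167 L/s.
R = (PIP − Pplat)/V̇ = (39.4 − 15.7) / 0.8167 = 23.7/0.8167 = 29.019 cmH2O·s/L.
C = Vt/(Pplat − PEEP) = 545.0 / (15.7 − 5) = 545.0/10.7 = 50.935 mL/cmH2O.
τ = R × C = 29.019 × 0.05094 L/cmH2O = 1.478 s.
Fraction remaining = e^(−Te/τ) = e^(−1.71/1.478) = 0.3144; trapped volume = 545.0 × 0.3144 = 171.35 mL.
Additional alveolar pressure from trapping ≈ V_trapped / C = 171.35 / 50.935 = 3.364 cmH2O.

3.4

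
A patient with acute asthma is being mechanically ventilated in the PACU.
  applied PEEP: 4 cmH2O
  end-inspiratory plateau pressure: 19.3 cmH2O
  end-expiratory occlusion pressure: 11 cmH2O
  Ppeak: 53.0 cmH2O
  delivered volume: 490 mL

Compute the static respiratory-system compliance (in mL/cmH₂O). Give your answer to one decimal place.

End-expiratory occlusion gives total PEEP = 11 cmH2O (intrinsic PEEP = 11 − 4 = 7). Use total PEEP for the elastic gradient.
Cstat = Vt / (Pplat − PEEPtotal) = 490 / (19.3 − 11) = 490 / 8.3 = 59.036 mL/cmH2O.

59.0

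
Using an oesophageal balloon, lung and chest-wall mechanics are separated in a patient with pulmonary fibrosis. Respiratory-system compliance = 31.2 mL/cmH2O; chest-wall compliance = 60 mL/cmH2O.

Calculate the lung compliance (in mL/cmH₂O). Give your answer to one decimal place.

65.0

1/CL = 1/Crs − 1/Ccw.
1/CL = 1/31.2 − 1/60 = 0.01538.
CL = 65.02 mL/cmH2O.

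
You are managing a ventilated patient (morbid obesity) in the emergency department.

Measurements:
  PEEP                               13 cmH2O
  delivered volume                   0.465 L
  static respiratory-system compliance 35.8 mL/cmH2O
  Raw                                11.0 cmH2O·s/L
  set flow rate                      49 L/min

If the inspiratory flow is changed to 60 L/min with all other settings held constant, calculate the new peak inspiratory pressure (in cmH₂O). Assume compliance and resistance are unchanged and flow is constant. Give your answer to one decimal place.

37.0

Flow: 49 L/min ÷ 60 = 0.8167 L/s.
New flow: 60 L/min ÷ 60 = 1 L/s.
PIP = Vt/C + R·V̇ + PEEP (constant-flow equation of motion).
Only the resistive term changes: ΔPIP = R × ΔV̇ = 11.0 × (1 − 0.8167) = 11.0 × 0.1833 = 2.016 cmH2O.
Original PIP = 465/35.8 + 11.0×0.8167 + 13 = 34.973 cmH2O; new PIP = 34.973 + (2.016) = 36.989 cmH2O.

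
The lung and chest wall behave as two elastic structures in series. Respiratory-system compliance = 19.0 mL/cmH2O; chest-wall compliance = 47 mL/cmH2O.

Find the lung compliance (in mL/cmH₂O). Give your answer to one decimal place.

31.9

1/CL = 1/Crs − 1/Ccw.
1/CL = 1/19.0 − 1/47 = 0.03135.
CL = 31.898 mL/cmH2O.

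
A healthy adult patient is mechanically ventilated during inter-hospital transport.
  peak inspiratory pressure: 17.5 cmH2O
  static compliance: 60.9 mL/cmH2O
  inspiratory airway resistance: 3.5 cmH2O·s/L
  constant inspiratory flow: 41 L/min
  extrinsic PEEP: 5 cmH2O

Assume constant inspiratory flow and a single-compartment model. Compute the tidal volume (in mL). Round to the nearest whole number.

Flow: 41 L/min ÷ 60 = 0.6833 L/s.
Equation of motion (constant flow): PIP = Vt/C + R·V̇ + PEEP.
Vt/C = PIP − R·V̇ − PEEP = 17.5 − 2.392 − 5 = 10.108 cmH2O.
Vt = C × 10.108 = 60.9 × 10.108 = 615.58 mL.

616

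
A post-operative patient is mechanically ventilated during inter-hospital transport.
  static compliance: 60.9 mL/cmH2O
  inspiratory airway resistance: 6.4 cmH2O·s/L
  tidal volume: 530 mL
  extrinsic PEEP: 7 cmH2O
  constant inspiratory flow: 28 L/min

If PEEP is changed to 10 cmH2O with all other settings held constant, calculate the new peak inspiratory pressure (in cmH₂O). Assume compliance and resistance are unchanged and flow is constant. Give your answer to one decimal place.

21.7

Flow: 28 L/min ÷ 60 = 0.4667 L/s.
PIP = Vt/C + R·V̇ + PEEP (constant-flow equation of motion).
Only the baseline term changes: ΔPIP = ΔPEEP = 10 − 7 = 3.0 cmH2O.
Original PIP = 530/60.9 + 6.4×0.4667 + 7 = 18.69 cmH2O; new PIP = 18.69 + (3.0) = 21.69 cmH2O.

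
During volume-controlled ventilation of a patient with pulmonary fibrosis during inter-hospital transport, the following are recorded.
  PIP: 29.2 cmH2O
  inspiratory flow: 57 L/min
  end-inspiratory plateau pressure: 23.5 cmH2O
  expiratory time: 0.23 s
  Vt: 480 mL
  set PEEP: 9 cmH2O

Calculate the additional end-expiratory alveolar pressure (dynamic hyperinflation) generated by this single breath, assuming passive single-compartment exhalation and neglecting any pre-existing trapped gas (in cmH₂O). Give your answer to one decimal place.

Flow: 57 L/min ÷ 60 = 0.95 L/s.
R = (PIP − Pplat)/V̇ = (29.2 − 23.5) / 0.95 = 5.7/0.95 = 6.0 cmH2O·s/L.
C = Vt/(Pplat − PEEP) = 480.0 / (23.5 − 9) = 480.0/14.5 = 33.103 mL/cmH2O.
τ = R × C = 6.0 × 0.0331 L/cmH2O = 0.1986 s.
Fraction remaining = e^(−Te/τ) = e^(−0.23/0.1986) = 0.3141; trapped volume = 480.0 × 0.3141 = 150.77 mL.
Additional alveolar pressure from trapping ≈ V_trapped / C = 150.77 / 33.103 = 4.555 cmH2O.

4.6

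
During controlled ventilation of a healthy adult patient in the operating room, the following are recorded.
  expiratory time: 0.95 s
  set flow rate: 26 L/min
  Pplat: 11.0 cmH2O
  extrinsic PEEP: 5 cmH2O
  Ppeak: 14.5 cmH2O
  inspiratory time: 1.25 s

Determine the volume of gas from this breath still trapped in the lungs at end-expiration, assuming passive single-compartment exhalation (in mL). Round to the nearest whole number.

147

Flow: 26 L/min ÷ 60 = 0.4333 L/s.
Vt = flow × Ti = 0.4333 L/s × 1.25 s × 1000 mL/L = 541.63 mL.
R = (PIP − Pplat)/V̇ = (14.5 − 11.0) / 0.4333 = 3.5/0.4333 = 8.078 cmH2O·s/L.
C = Vt/(Pplat − PEEP) = 541.63 / (11.0 − 5) = 541.63/6.0 = 90.272 mL/cmH2O.
τ = R × C = 8.078 × 0.09027 L/cmH2O = 0.7292 s.
Fraction remaining = e^(−Te/τ) = e^(−0.95/0.7292) = 0.2718.
Trapped volume = 541.63 × 0.2718 = 147.22 mL.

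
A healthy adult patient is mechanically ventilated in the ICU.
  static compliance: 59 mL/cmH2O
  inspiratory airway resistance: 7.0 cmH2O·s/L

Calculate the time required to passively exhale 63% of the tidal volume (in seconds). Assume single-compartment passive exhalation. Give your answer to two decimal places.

0.41

τ = R × C = 7.0 × 59 mL/cmH2O = 7.0 × 0.059 L/cmH2O = 0.413 s.
Exhaled fraction f = 1 − e^(−t/τ) → t = −τ·ln(1 − f) = −0.413·ln(0.37) = 0.4106 s.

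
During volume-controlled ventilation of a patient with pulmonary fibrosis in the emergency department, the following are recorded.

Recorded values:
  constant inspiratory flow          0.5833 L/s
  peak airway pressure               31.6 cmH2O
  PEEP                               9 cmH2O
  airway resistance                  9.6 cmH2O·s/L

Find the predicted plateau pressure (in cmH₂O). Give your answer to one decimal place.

26.0

Pplat = PIP − Raw × flow = 31.6 − 9.6 × 0.5833 = 31.6 − 5.6 = 26.0 cmH2O.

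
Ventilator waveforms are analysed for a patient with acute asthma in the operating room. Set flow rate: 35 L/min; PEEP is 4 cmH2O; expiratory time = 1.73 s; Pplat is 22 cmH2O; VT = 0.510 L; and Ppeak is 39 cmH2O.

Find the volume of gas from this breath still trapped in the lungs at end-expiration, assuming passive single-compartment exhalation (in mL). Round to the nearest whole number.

63

Flow: 35 L/min ÷ 60 = 0.5833 L/s.
R = (PIP − Pplat)/V̇ = (39 − 22) / 0.5833 = 17.0/0.5833 = 29.145 cmH2O·s/L.
C = Vt/(Pplat − PEEP) = 510.0 / (22 − 4) = 510.0/18.0 = 28.333 mL/cmH2O.
τ = R × C = 29.145 × 0.02833 L/cmH2O = 0.8257 s.
Fraction remaining = e^(−Te/τ) = e^(−1.73/0.8257) = 0.123.
Trapped volume = 510.0 × 0.123 = 62.73 mL.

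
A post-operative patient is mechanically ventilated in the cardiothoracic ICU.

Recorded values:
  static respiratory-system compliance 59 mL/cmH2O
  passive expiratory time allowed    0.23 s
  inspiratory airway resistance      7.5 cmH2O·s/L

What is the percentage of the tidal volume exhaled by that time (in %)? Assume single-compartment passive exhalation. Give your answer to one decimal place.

τ = R × C = 7.5 × 59 mL/cmH2O = 7.5 × 0.059 L/cmH2O = 0.4425 s.
Passive exhalation: V(t)/V₀ = e^(−t/τ) = e^(−0.23/0.4425) = 0.5947.
Fraction exhaled = 1 − 0.5947 = 0.4053 → 40.53%.

40.5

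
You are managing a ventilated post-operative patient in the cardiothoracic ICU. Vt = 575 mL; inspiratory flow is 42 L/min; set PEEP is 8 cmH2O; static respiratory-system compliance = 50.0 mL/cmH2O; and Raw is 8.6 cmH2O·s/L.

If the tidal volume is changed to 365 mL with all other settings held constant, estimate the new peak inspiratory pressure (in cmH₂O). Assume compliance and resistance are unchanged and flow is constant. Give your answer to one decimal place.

Flow: 42 L/min ÷ 60 = 0.7 L/s.
PIP = Vt/C + R·V̇ + PEEP (constant-flow equation of motion).
Only the elastic term changes: ΔPIP = ΔVt / C = (365 − 575) / 50.0 = -4.2 cmH2O.
Original PIP = 575/50.0 + 8.6×0.7 + 8 = 25.52 cmH2O; new PIP = 25.52 + (-4.2) = 21.32 cmH2O.

21.3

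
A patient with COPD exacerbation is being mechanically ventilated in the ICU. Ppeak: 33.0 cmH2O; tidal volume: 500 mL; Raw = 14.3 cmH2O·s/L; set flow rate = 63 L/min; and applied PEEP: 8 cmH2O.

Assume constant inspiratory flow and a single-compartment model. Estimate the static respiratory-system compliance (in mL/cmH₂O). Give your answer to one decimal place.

Flow: 63 L/min ÷ 60 = 1.05 L/s.
Equation of motion (constant flow): PIP = Vt/C + R·V̇ + PEEP.
Vt/C = PIP − R·V̇ − PEEP = 33.0 − 14.3×1.05 − 8 = 33.0 − 15.015 − 8 = 9.985 cmH2O.
C = Vt / 9.985 = 500 / 9.985 = 50.075 mL/cmH2O.

50.1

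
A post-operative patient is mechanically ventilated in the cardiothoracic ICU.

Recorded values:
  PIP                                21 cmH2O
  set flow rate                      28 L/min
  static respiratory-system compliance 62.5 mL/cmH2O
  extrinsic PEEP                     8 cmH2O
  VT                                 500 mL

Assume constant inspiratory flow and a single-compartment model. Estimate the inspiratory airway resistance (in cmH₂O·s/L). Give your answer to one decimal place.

10.7

Flow: 28 L/min ÷ 60 = 0.4667 L/s.
Equation of motion (constant flow): PIP = Vt/C + R·V̇ + PEEP.
R·V̇ = PIP − Vt/C − PEEP = 21 − 500/62.5 − 8 = 21 − 8.0 − 8 = 5.0 cmH2O.
R = 5.0 / 0.4667 = 10.714 cmH2O·s/L.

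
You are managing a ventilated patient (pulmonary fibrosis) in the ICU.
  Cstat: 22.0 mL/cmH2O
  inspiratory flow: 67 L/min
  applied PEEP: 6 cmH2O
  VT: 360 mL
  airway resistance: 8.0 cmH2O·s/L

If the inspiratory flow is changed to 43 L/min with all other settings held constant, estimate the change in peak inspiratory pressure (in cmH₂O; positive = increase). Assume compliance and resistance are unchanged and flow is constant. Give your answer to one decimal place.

-3.2

Flow: 67 L/min ÷ 60 = 1.1167 L/s.
New flow: 43 L/min ÷ 60 = 0.7167 L/s.
PIP = Vt/C + R·V̇ + PEEP (constant-flow equation of motion).
Only the resistive term changes: ΔPIP = R × ΔV̇ = 8.0 × (0.7167 − 1.1167) = 8.0 × -0.4 = -3.2 cmH2O.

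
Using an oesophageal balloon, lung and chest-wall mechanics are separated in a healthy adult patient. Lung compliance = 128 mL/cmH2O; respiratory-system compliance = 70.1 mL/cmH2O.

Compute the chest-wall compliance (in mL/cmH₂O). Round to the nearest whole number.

155

1/Ccw = 1/Crs − 1/CL.
1/Ccw = 1/70.1 − 1/128 = 0.006453.
Ccw = 154.97 mL/cmH2O.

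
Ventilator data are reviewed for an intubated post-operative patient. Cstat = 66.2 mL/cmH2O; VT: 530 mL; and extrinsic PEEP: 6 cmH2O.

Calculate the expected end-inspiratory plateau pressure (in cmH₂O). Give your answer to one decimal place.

Pplat = PEEP + Vt / Cstat = 6 + 530 / 66.2 = 6 + 8.006 = 14.006 cmH2O.

14.0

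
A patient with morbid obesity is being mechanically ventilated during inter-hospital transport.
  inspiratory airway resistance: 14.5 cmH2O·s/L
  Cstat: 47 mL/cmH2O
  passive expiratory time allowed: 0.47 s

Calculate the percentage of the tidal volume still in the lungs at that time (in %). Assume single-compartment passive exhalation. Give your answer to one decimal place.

τ = R × C = 14.5 × 47 mL/cmH2O = 14.5 × 0.047 L/cmH2O = 0.6815 s.
Passive exhalation: V(t)/V₀ = e^(−t/τ) = e^(−0.47/0.6815) = 0.5017.
Fraction remaining = 0.5017 → 50.17%.

50.2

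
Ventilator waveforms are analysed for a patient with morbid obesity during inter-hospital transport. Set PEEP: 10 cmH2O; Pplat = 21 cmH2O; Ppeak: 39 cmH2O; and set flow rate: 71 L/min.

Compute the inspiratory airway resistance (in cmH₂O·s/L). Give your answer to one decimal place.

Flow: 71 L/min ÷ 60 = 1.1833 L/s.
Raw = (PIP − Pplat) / flow = (39 − 21) / 1.1833 = 18.0 / 1.1833 = 15.212 cmH2O·s/L.

15.2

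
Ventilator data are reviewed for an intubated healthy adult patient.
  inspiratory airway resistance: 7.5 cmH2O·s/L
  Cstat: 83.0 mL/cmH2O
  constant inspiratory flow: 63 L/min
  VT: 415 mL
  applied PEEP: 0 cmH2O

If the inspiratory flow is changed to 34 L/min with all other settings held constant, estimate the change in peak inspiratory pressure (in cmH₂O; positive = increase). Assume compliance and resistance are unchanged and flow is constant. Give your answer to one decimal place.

-3.6

Flow: 63 L/min ÷ 60 = 1.05 L/s.
New flow: 34 L/min ÷ 60 = 0.5667 L/s.
PIP = Vt/C + R·V̇ + PEEP (constant-flow equation of motion).
Only the resistive term changes: ΔPIP = R × ΔV̇ = 7.5 × (0.5667 − 1.05) = 7.5 × -0.4833 = -3.625 cmH2O.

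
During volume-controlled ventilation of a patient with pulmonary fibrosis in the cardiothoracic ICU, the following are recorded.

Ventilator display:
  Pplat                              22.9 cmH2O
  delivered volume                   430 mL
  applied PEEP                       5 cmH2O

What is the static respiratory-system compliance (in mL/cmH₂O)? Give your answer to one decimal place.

Cstat = Vt / (Pplat − PEEP) = 430 / (22.9 − 5) = 430 / 17.9 = 24.022 mL/cmH2O.

24.0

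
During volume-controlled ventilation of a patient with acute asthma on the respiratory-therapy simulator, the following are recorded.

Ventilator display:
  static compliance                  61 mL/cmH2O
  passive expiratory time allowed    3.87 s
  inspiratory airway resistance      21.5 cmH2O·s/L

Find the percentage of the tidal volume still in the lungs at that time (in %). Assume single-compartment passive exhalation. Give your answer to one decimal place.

5.2

τ = R × C = 21.5 × 61 mL/cmH2O = 21.5 × 0.061 L/cmH2O = 1.312 s.
Passive exhalation: V(t)/V₀ = e^(−t/τ) = e^(−3.87/1.312) = 0.05236.
Fraction remaining = 0.05236 → 5.236%.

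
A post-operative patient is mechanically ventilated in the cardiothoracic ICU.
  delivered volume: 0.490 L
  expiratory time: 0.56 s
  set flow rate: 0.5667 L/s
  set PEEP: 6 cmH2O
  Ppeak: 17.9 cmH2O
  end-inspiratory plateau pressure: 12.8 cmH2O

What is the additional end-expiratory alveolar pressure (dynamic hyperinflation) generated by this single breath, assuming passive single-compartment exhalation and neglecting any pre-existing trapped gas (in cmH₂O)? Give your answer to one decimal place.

R = (PIP − Pplat)/V̇ = (17.9 − 12.8) / 0.5667 = 5.1/0.5667 = 8.999 cmH2O·s/L.
C = Vt/(Pplat − PEEP) = 490.0 / (12.8 − 6) = 490.0/6.8 = 72.059 mL/cmH2O.
τ = R × C = 8.999 × 0.07206 L/cmH2O = 0.6485 s.
Fraction remaining = e^(−Te/τ) = e^(−0.56/0.6485) = 0.4217; trapped volume = 490.0 × 0.4217 = 206.63 mL.
Additional alveolar pressure from trapping ≈ V_trapped / C = 206.63 / 72.059 = 2.868 cmH2O.

2.9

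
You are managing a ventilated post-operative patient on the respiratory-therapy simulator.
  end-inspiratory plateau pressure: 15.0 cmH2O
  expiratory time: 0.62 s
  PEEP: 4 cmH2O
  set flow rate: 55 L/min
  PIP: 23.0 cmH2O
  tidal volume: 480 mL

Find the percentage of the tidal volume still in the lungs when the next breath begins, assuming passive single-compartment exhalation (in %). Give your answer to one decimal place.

Flow: 55 L/min ÷ 60 = 0.9167 L/s.
R = (PIP − Pplat)/V̇ = (23.0 − 15.0) / 0.9167 = 8.0/0.9167 = 8.727 cmH2O·s/L.
C = Vt/(Pplat − PEEP) = 480.0 / (15.0 − 4) = 480.0/11.0 = 43.636 mL/cmH2O.
τ = R × C = 8.727 × 0.04364 L/cmH2O = 0.3808 s.
Fraction remaining at end-expiration = e^(−Te/τ) = e^(−0.62/0.3808) = 0.1963 → 19.63%.

19.6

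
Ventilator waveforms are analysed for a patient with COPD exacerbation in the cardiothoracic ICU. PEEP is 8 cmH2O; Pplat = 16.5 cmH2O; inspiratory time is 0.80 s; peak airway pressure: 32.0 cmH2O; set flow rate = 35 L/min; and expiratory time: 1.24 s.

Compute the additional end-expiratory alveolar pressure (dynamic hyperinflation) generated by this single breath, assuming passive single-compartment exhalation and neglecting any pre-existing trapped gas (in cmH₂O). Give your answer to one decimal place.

3.6

Flow: 35 L/min ÷ 60 = 0.5833 L/s.
Vt = flow × Ti = 0.5833 L/s × 0.80 s × 1000 mL/L = 466.64 mL.
R = (PIP − Pplat)/V̇ = (32.0 − 16.5) / 0.5833 = 15.5/0.5833 = 26.573 cmH2O·s/L.
C = Vt/(Pplat − PEEP) = 466.64 / (16.5 − 8) = 466.64/8.5 = 54.899 mL/cmH2O.
τ = R × C = 26.573 × 0.0549 L/cmH2O = 1.459 s.
Fraction remaining = e^(−Te/τ) = e^(−1.24/1.459) = 0.4275; trapped volume = 466.64 × 0.4275 = 199.49 mL.
Additional alveolar pressure from trapping ≈ V_trapped / C = 199.49 / 54.899 = 3.634 cmH2O.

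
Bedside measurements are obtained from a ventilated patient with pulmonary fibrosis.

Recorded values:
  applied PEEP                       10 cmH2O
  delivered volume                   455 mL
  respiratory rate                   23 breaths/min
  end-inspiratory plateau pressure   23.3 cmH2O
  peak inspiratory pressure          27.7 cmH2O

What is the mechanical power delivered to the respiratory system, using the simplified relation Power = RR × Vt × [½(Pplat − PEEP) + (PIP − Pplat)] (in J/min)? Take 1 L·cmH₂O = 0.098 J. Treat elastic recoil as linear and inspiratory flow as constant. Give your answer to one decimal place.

11.3

Per-breath work = Vt × [½(Pplat−PEEP) + (PIP−Pplat)] = 0.455 × [0.5×13.3 + 4.4] = 0.455 × 11.05 = 5.028 L·cmH2O.
Power = 23 × 5.028 = 115.64 L·cmH2O/min.
× 0.098 J/(L·cmH2O) → 11.333 J/min.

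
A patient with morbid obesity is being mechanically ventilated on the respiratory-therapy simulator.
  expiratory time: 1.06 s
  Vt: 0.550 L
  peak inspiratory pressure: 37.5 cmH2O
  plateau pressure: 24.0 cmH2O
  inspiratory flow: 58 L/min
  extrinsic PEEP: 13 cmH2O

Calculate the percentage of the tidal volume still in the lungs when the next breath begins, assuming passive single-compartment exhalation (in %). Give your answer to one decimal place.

Flow: 58 L/min ÷ 60 = 0.9667 L/s.
R = (PIP − Pplat)/V̇ = (37.5 − 24.0) / 0.9667 = 13.5/0.9667 = 13.965 cmH2O·s/L.
C = Vt/(Pplat − PEEP) = 550.0 / (24.0 − 13) = 550.0/11.0 = 50.0 mL/cmH2O.
τ = R × C = 13.965 × 0.05 L/cmH2O = 0.6983 s.
Fraction remaining at end-expiration = e^(−Te/τ) = e^(−1.06/0.6983) = 0.2192 → 21.92%.

21.9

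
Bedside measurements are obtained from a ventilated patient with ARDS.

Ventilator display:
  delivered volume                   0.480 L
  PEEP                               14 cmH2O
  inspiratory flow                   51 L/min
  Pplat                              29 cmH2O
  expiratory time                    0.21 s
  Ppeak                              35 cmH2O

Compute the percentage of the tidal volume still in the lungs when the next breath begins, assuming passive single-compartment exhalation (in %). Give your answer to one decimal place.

Flow: 51 L/min ÷ 60 = 0.85 L/s.
R = (PIP − Pplat)/V̇ = (35 − 29) / 0.85 = 6.0/0.85 = 7.059 cmH2O·s/L.
C = Vt/(Pplat − PEEP) = 480.0 / (29 − 14) = 480.0/15.0 = 32.0 mL/cmH2O.
τ = R × C = 7.059 × 0.032 L/cmH2O = 0.2259 s.
Fraction remaining at end-expiration = e^(−Te/τ) = e^(−0.21/0.2259) = 0.3947 → 39.47%.

39.5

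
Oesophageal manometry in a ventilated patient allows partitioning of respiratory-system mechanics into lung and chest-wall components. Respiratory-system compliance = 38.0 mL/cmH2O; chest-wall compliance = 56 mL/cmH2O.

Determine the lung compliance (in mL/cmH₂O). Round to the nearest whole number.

118

1/CL = 1/Crs − 1/Ccw.
1/CL = 1/38.0 − 1/56 = 0.008459.
CL = 118.22 mL/cmH2O.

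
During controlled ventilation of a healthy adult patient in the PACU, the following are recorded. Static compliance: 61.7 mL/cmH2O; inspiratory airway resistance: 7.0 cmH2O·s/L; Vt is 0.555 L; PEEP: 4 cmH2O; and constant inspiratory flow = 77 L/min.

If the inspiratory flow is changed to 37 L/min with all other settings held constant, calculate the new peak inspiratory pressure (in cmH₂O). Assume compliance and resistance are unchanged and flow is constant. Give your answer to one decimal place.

17.3

Flow: 77 L/min ÷ 60 = 1.2833 L/s.
New flow: 37 L/min ÷ 60 = 0.6167 L/s.
PIP = Vt/C + R·V̇ + PEEP (constant-flow equation of motion).
Only the resistive term changes: ΔPIP = R × ΔV̇ = 7.0 × (0.6167 − 1.2833) = 7.0 × -0.6666 = -4.666 cmH2O.
Original PIP = 555/61.7 + 7.0×1.2833 + 4 = 21.978 cmH2O; new PIP = 21.978 + (-4.666) = 17.312 cmH2O.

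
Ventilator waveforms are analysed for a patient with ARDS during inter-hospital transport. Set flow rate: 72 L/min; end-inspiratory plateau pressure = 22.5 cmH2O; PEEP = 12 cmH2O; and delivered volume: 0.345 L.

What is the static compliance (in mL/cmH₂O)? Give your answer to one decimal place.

32.9

Cstat = Vt / (Pplat − PEEP) = 345 / (22.5 − 12) = 345 / 10.5 = 32.857 mL/cmH2O.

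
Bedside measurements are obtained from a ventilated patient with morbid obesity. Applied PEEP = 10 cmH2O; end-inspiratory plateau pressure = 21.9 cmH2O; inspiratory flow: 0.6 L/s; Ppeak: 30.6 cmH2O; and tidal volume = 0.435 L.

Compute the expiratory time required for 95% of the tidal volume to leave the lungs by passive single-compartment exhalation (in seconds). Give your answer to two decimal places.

R = (PIP − Pplat)/V̇ = (30.6 − 21.9) / 0.6 = 8.7/0.6 = 14.5 cmH2O·s/L.
C = Vt/(Pplat − PEEP) = 435.0 / (21.9 − 10) = 435.0/11.9 = 36.555 mL/cmH2O.
τ = R × C = 14.5 × 0.03656 L/cmH2O = 0.5301 s.
t = −τ·ln(1 − 0.95) = −0.5301·ln(0.05) = 1.588 s.

1.59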